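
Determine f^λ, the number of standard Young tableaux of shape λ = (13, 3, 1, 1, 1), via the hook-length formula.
# SYT of shape (13, 3, 1, 1, 1) = 175560

Hook-length formula: f^λ = n! / Π hook(c), product over all cells c of the Young diagram. For λ = (13, 3, 1, 1, 1), n = 19 boxes. Hook lengths by row (left-to-right, top-to-bottom): [17, 13, 12, 10, 9, 8, 7, 6, 5, 4, 3, 2, 1]; [6, 2, 1]; [3]; [2]; [1]. Product of hooks = 692897587200. So f^λ = 19! / 692897587200 = 121645100408832000 / 692897587200 = 175560.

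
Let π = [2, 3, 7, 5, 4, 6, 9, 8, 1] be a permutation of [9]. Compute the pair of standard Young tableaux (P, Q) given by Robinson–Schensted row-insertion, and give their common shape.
P = [1, 3, 4, 6, 8] / [2, 9] / [5] / [7];  Q = [1, 2, 3, 6, 7] / [4, 8] / [5] / [9];  common shape = (5, 2, 1, 1)

Row-insert the values π_1, π_2, … into P one at a time, bumping the leftmost entry strictly greater than the inserted value down to the next row. The recording tableau Q records, in position (i, j), the step at which that cell was added to P.
  Insert 2 (step 1): P = [2];  Q = [1]
  Insert 3 (step 2): P = [2, 3];  Q = [1, 2]
  Insert 7 (step 3): P = [2, 3, 7];  Q = [1, 2, 3]
  Insert 5 (step 4): P = [2, 3, 5] / [7];  Q = [1, 2, 3] / [4]
  Insert 4 (step 5): P = [2, 3, 4] / [5] / [7];  Q = [1, 2, 3] / [4] / [5]
  Insert 6 (step 6): P = [2, 3, 4, 6] / [5] / [7];  Q = [1, 2, 3, 6] / [4] / [5]
  Insert 9 (step 7): P = [2, 3, 4, 6, 9] / [5] / [7];  Q = [1, 2, 3, 6, 7] / [4] / [5]
  Insert 8 (step 8): P = [2, 3, 4, 6, 8] / [5, 9] / [7];  Q = [1, 2, 3, 6, 7] / [4, 8] / [5]
  Insert 1 (step 9): P = [1, 3, 4, 6, 8] / [2, 9] / [5] / [7];  Q = [1, 2, 3, 6, 7] / [4, 8] / [5] / [9]
Final shape: (5, 2, 1, 1).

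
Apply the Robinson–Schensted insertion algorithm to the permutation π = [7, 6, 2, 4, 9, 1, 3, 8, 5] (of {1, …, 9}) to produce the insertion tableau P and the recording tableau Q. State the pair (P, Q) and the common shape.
P = [1, 3, 5] / [2, 4, 8] / [6, 9] / [7];  Q = [1, 4, 5] / [2, 7, 8] / [3, 9] / [6];  common shape = (3, 3, 2, 1)

Row-insert the values π_1, π_2, … into P one at a time, bumping the leftmost entry strictly greater than the inserted value down to the next row. The recording tableau Q records, in position (i, j), the step at which that cell was added to P.
  Insert 7 (step 1): P = [7];  Q = [1]
  Insert 6 (step 2): P = [6] / [7];  Q = [1] / [2]
  Insert 2 (step 3): P = [2] / [6] / [7];  Q = [1] / [2] / [3]
  Insert 4 (step 4): P = [2, 4] / [6] / [7];  Q = [1, 4] / [2] / [3]
  Insert 9 (step 5): P = [2, 4, 9] / [6] / [7];  Q = [1, 4, 5] / [2] / [3]
  Insert 1 (step 6): P = [1, 4, 9] / [2] / [6] / [7];  Q = [1, 4, 5] / [2] / [3] / [6]
  Insert 3 (step 7): P = [1, 3, 9] / [2, 4] / [6] / [7];  Q = [1, 4, 5] / [2, 7] / [3] / [6]
  Insert 8 (step 8): P = [1, 3, 8] / [2, 4, 9] / [6] / [7];  Q = [1, 4, 5] / [2, 7, 8] / [3] / [6]
  Insert 5 (step 9): P = [1, 3, 5] / [2, 4, 8] / [6, 9] / [7];  Q = [1, 4, 5] / [2, 7, 8] / [3, 9] / [6]
Final shape: (3, 3, 2, 1).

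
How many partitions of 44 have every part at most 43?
p(44, parts ≤ 43) = 75174

Use the recurrence p(n, m) = p(n, m−1) + p(n−m, m): either the largest part is < m (count p(n, m−1)) or the largest part is exactly m (remove one copy of m, count p(n−m, m)). With p(0, ·) = 1 this gives p(44, parts ≤ 43) = 75174. (By conjugating Young diagrams, this also counts partitions of 44 into at most 43 parts.)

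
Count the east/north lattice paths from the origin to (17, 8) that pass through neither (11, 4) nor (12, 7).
Number of paths = 525357

Inclusion–exclusion. Total paths: C(25, 17) = 1081575. Through P₁: C(15, 11)·C(10, 6) = 286650. Through P₂: C(19, 12)·C(6, 5) = 302328. Since P₁ is strictly southwest of P₂, a monotone path through both must visit P₁ then P₂; paths through both = C(15, 11)·C(4, 1)·C(6, 5) = 32760. Avoid both = 1081575 − 286650 − 302328 + 32760 = 525357.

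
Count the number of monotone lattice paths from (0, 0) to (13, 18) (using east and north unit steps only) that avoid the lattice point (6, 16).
Number of paths = 203567007

Total paths from (0, 0) to (13, 18): C(31, 13) = 206253075. Paths through (6, 16): (paths (0, 0) → (6, 16)) × (paths (6, 16) → (13, 18)) = C(22, 6) · C(9, 7) = 74613 · 36 = 2686068. Avoidance count = 206253075 − 2686068 = 203567007.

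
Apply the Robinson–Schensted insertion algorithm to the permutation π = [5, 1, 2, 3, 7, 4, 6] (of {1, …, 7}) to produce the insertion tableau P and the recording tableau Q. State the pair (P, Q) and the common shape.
P = [1, 2, 3, 4, 6] / [5, 7];  Q = [1, 3, 4, 5, 7] / [2, 6];  common shape = (5, 2)

Row-insert the values π_1, π_2, … into P one at a time, bumping the leftmost entry strictly greater than the inserted value down to the next row. The recording tableau Q records, in position (i, j), the step at which that cell was added to P.
  Insert 5 (step 1): P = [5];  Q = [1]
  Insert 1 (step 2): P = [1] / [5];  Q = [1] / [2]
  Insert 2 (step 3): P = [1, 2] / [5];  Q = [1, 3] / [2]
  Insert 3 (step 4): P = [1, 2, 3] / [5];  Q = [1, 3, 4] / [2]
  Insert 7 (step 5): P = [1, 2, 3, 7] / [5];  Q = [1, 3, 4, 5] / [2]
  Insert 4 (step 6): P = [1, 2, 3, 4] / [5, 7];  Q = [1, 3, 4, 5] / [2, 6]
  Insert 6 (step 7): P = [1, 2, 3, 4, 6] / [5, 7];  Q = [1, 3, 4, 5, 7] / [2, 6]
Final shape: (5, 2).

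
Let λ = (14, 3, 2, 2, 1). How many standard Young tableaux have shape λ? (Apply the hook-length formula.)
# SYT of shape (14, 3, 2, 2, 1) = 13057275

Hook-length formula: f^λ = n! / Π hook(c), product over all cells c of the Young diagram. For λ = (14, 3, 2, 2, 1), n = 22 boxes. Hook lengths by row (left-to-right, top-to-bottom): [18, 16, 13, 11, 10, 9, 8, 7, 6, 5, 4, 3, 2, 1]; [6, 4, 1]; [4, 2]; [3, 1]; [1]. Product of hooks = 86082335539200. So f^λ = 22! / 86082335539200 = 1124000727777607680000 / 86082335539200 = 13057275.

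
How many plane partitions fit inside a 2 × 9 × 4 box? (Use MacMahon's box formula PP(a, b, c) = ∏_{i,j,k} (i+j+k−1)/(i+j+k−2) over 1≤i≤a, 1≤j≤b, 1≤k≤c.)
PP(2, 9, 4) = 143143

Evaluate the triple product over i = 1..2, j = 1..9, k = 1..4. The factors are (2/1) · (3/2) · (4/3) · (5/4) · (3/2) · (4/3) · (5/4) · (6/5) · … (72 factors total). The numerators and denominators telescope so the product is an integer; carrying out the multiplication exactly gives PP(2, 9, 4) = 143143.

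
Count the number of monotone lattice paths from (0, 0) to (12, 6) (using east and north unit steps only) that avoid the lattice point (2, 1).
Number of paths = 9555

Total paths from (0, 0) to (12, 6): C(18, 12) = 18564. Paths through (2, 1): (paths (0, 0) → (2, 1)) × (paths (2, 1) → (12, 6)) = C(3, 2) · C(15, 10) = 3 · 3003 = 9009. Avoidance count = 18564 − 9009 = 9555.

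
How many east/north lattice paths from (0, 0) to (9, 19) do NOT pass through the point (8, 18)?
Number of paths = 3782350

Total paths from (0, 0) to (9, 19): C(28, 9) = 6906900. Paths through (8, 18): (paths (0, 0) → (8, 18)) × (paths (8, 18) → (9, 19)) = C(26, 8) · C(2, 1) = 1562275 · 2 = 3124550. Avoidance count = 6906900 − 3124550 = 3782350.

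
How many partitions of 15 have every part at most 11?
p(15, parts ≤ 11) = 169

Partitions of 15 with all parts ≤ 11: 11+4, 11+3+1, 11+2+2, 11+2+1+1, 11+1+1+1+1, 10+5, 10+4+1, 10+3+2, 10+3+1+1, 10+2+2+1, 10+2+1+1+1, 10+1+1+1+1+1, 9+6, 9+5+1, 9+4+2, 9+4+1+1, 9+3+3, 9+3+2+1, 9+3+1+1+1, 9+2+2+2, 9+2+2+1+1, 9+2+1+1+1+1, 9+1+1+1+1+1+1, 8+7, 8+6+1, 8+5+2, 8+5+1+1, 8+4+3, 8+4+2+1, 8+4+1+1+1, … (169 total). Count = 169.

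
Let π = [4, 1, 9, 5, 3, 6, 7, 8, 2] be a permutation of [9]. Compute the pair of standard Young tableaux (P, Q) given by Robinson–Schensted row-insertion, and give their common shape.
P = [1, 2, 6, 7, 8] / [3, 5] / [4] / [9];  Q = [1, 3, 6, 7, 8] / [2, 4] / [5] / [9];  common shape = (5, 2, 1, 1)

Row-insert the values π_1, π_2, … into P one at a time, bumping the leftmost entry strictly greater than the inserted value down to the next row. The recording tableau Q records, in position (i, j), the step at which that cell was added to P.
  Insert 4 (step 1): P = [4];  Q = [1]
  Insert 1 (step 2): P = [1] / [4];  Q = [1] / [2]
  Insert 9 (step 3): P = [1, 9] / [4];  Q = [1, 3] / [2]
  Insert 5 (step 4): P = [1, 5] / [4, 9];  Q = [1, 3] / [2, 4]
  Insert 3 (step 5): P = [1, 3] / [4, 5] / [9];  Q = [1, 3] / [2, 4] / [5]
  Insert 6 (step 6): P = [1, 3, 6] / [4, 5] / [9];  Q = [1, 3, 6] / [2, 4] / [5]
  Insert 7 (step 7): P = [1, 3, 6, 7] / [4, 5] / [9];  Q = [1, 3, 6, 7] / [2, 4] / [5]
  Insert 8 (step 8): P = [1, 3, 6, 7, 8] / [4, 5] / [9];  Q = [1, 3, 6, 7, 8] / [2, 4] / [5]
  Insert 2 (step 9): P = [1, 2, 6, 7, 8] / [3, 5] / [4] / [9];  Q = [1, 3, 6, 7, 8] / [2, 4] / [5] / [9]
Final shape: (5, 2, 1, 1).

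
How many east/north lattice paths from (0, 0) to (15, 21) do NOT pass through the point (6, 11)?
Number of paths = 4424632432

Total paths from (0, 0) to (15, 21): C(36, 15) = 5567902560. Paths through (6, 11): (paths (0, 0) → (6, 11)) × (paths (6, 11) → (15, 21)) = C(17, 6) · C(19, 9) = 12376 · 92378 = 1143270128. Avoidance count = 5567902560 − 1143270128 = 4424632432.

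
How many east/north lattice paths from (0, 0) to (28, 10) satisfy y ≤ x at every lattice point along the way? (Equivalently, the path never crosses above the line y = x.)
Number of paths = 309722116

By the reflection principle (André's argument), the number of monotone paths to (28, 10) with n ≤ m that never go above y = x is C(38, 28) − C(38, 29) = 472733756 − 163011640 = 309722116.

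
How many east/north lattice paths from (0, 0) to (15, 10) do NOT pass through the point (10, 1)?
Number of paths = 3246738

Total paths from (0, 0) to (15, 10): C(25, 15) = 3268760. Paths through (10, 1): (paths (0, 0) → (10, 1)) × (paths (10, 1) → (15, 10)) = C(11, 10) · C(14, 5) = 11 · 2002 = 22022. Avoidance count = 3268760 − 22022 = 3246738.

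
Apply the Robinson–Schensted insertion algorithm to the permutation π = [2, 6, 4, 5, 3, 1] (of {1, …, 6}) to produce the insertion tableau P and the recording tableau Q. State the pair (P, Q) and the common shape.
P = [1, 3, 5] / [2] / [4] / [6];  Q = [1, 2, 4] / [3] / [5] / [6];  common shape = (3, 1, 1, 1)

Row-insert the values π_1, π_2, … into P one at a time, bumping the leftmost entry strictly greater than the inserted value down to the next row. The recording tableau Q records, in position (i, j), the step at which that cell was added to P.
  Insert 2 (step 1): P = [2];  Q = [1]
  Insert 6 (step 2): P = [2, 6];  Q = [1, 2]
  Insert 4 (step 3): P = [2, 4] / [6];  Q = [1, 2] / [3]
  Insert 5 (step 4): P = [2, 4, 5] / [6];  Q = [1, 2, 4] / [3]
  Insert 3 (step 5): P = [2, 3, 5] / [4] / [6];  Q = [1, 2, 4] / [3] / [5]
  Insert 1 (step 6): P = [1, 3, 5] / [2] / [4] / [6];  Q = [1, 2, 4] / [3] / [5] / [6]
Final shape: (3, 1, 1, 1).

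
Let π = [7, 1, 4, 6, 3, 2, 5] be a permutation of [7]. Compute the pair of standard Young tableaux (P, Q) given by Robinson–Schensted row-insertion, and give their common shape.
P = [1, 2, 5] / [3, 6] / [4] / [7];  Q = [1, 3, 4] / [2, 7] / [5] / [6];  common shape = (3, 2, 1, 1)

Row-insert the values π_1, π_2, … into P one at a time, bumping the leftmost entry strictly greater than the inserted value down to the next row. The recording tableau Q records, in position (i, j), the step at which that cell was added to P.
  Insert 7 (step 1): P = [7];  Q = [1]
  Insert 1 (step 2): P = [1] / [7];  Q = [1] / [2]
  Insert 4 (step 3): P = [1, 4] / [7];  Q = [1, 3] / [2]
  Insert 6 (step 4): P = [1, 4, 6] / [7];  Q = [1, 3, 4] / [2]
  Insert 3 (step 5): P = [1, 3, 6] / [4] / [7];  Q = [1, 3, 4] / [2] / [5]
  Insert 2 (step 6): P = [1, 2, 6] / [3] / [4] / [7];  Q = [1, 3, 4] / [2] / [5] / [6]
  Insert 5 (step 7): P = [1, 2, 5] / [3, 6] / [4] / [7];  Q = [1, 3, 4] / [2, 7] / [5] / [6]
Final shape: (3, 2, 1, 1).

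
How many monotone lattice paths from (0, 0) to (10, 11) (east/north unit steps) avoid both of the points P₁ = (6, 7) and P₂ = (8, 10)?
Number of paths = 152802

Inclusion–exclusion. Total paths: C(21, 10) = 352716. Through P₁: C(13, 6)·C(8, 4) = 120120. Through P₂: C(18, 8)·C(3, 2) = 131274. Since P₁ is strictly southwest of P₂, a monotone path through both must visit P₁ then P₂; paths through both = C(13, 6)·C(5, 2)·C(3, 2) = 51480. Avoid both = 352716 − 120120 − 131274 + 51480 = 152802.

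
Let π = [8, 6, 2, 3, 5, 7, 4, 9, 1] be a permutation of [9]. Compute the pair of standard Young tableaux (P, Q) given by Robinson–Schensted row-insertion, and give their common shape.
P = [1, 3, 4, 7, 9] / [2] / [5] / [6] / [8];  Q = [1, 4, 5, 6, 8] / [2] / [3] / [7] / [9];  common shape = (5, 1, 1, 1, 1)

Row-insert the values π_1, π_2, … into P one at a time, bumping the leftmost entry strictly greater than the inserted value down to the next row. The recording tableau Q records, in position (i, j), the step at which that cell was added to P.
  Insert 8 (step 1): P = [8];  Q = [1]
  Insert 6 (step 2): P = [6] / [8];  Q = [1] / [2]
  Insert 2 (step 3): P = [2] / [6] / [8];  Q = [1] / [2] / [3]
  Insert 3 (step 4): P = [2, 3] / [6] / [8];  Q = [1, 4] / [2] / [3]
  Insert 5 (step 5): P = [2, 3, 5] / [6] / [8];  Q = [1, 4, 5] / [2] / [3]
  Insert 7 (step 6): P = [2, 3, 5, 7] / [6] / [8];  Q = [1, 4, 5, 6] / [2] / [3]
  Insert 4 (step 7): P = [2, 3, 4, 7] / [5] / [6] / [8];  Q = [1, 4, 5, 6] / [2] / [3] / [7]
  Insert 9 (step 8): P = [2, 3, 4, 7, 9] / [5] / [6] / [8];  Q = [1, 4, 5, 6, 8] / [2] / [3] / [7]
  Insert 1 (step 9): P = [1, 3, 4, 7, 9] / [2] / [5] / [6] / [8];  Q = [1, 4, 5, 6, 8] / [2] / [3] / [7] / [9]
Final shape: (5, 1, 1, 1, 1).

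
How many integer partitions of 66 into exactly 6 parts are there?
p(66, 6 parts) = 19858

Partitions of n into exactly k parts are in bijection with partitions of n − k into at most k parts (subtract 1 from each part). So p(66, exactly 6) = p(60, parts ≤ 6). Computing via the recurrence p(m, j) = p(m, j−1) + p(m−j, j) gives 19858.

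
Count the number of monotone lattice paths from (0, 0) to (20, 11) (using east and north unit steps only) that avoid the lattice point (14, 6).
Number of paths = 66765195

Total paths from (0, 0) to (20, 11): C(31, 20) = 84672315. Paths through (14, 6): (paths (0, 0) → (14, 6)) × (paths (14, 6) → (20, 11)) = C(20, 14) · C(11, 6) = 38760 · 462 = 17907120. Avoidance count = 84672315 − 17907120 = 66765195.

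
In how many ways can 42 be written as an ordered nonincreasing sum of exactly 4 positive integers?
p(42, 4 parts) = 551

Partitions of n into exactly k parts are in bijection with partitions of n − k into at most k parts (subtract 1 from each part). So p(42, exactly 4) = p(38, parts ≤ 4). Computing via the recurrence p(m, j) = p(m, j−1) + p(m−j, j) gives 551.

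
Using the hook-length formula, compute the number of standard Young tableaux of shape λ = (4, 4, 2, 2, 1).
# SYT of shape (4, 4, 2, 2, 1) = 12870

Hook-length formula: f^λ = n! / Π hook(c), product over all cells c of the Young diagram. For λ = (4, 4, 2, 2, 1), n = 13 boxes. Hook lengths by row (left-to-right, top-to-bottom): [8, 6, 3, 2]; [7, 5, 2, 1]; [4, 2]; [3, 1]; [1]. Product of hooks = 483840. So f^λ = 13! / 483840 = 6227020800 / 483840 = 12870.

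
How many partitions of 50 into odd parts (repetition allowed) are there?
p_odd(50) = 3658

Enumerate partitions using only odd parts via the recurrence o(n, m) = o(n, m−2) + o(n−m, m) over odd m, starting from the largest odd part ≤ n. This gives p_odd(50) = 3658. (Euler's theorem: equals the count of distinct-part partitions.)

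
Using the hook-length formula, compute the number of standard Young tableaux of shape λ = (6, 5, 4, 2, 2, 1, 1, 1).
# SYT of shape (6, 5, 4, 2, 2, 1, 1, 1) = 3565506560

Hook-length formula: f^λ = n! / Π hook(c), product over all cells c of the Young diagram. For λ = (6, 5, 4, 2, 2, 1, 1, 1), n = 22 boxes. Hook lengths by row (left-to-right, top-to-bottom): [13, 9, 6, 5, 3, 1]; [11, 7, 4, 3, 1]; [9, 5, 2, 1]; [6, 2]; [5, 1]; [3]; [2]; [1]. Product of hooks = 315242928000. So f^λ = 22! / 315242928000 = 1124000727777607680000 / 315242928000 = 3565506560.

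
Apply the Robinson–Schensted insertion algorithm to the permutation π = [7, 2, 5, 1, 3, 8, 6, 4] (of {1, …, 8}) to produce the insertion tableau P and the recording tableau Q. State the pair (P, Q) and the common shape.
P = [1, 3, 4] / [2, 5, 6] / [7, 8];  Q = [1, 3, 6] / [2, 5, 7] / [4, 8];  common shape = (3, 3, 2)

Row-insert the values π_1, π_2, … into P one at a time, bumping the leftmost entry strictly greater than the inserted value down to the next row. The recording tableau Q records, in position (i, j), the step at which that cell was added to P.
  Insert 7 (step 1): P = [7];  Q = [1]
  Insert 2 (step 2): P = [2] / [7];  Q = [1] / [2]
  Insert 5 (step 3): P = [2, 5] / [7];  Q = [1, 3] / [2]
  Insert 1 (step 4): P = [1, 5] / [2] / [7];  Q = [1, 3] / [2] / [4]
  Insert 3 (step 5): P = [1, 3] / [2, 5] / [7];  Q = [1, 3] / [2, 5] / [4]
  Insert 8 (step 6): P = [1, 3, 8] / [2, 5] / [7];  Q = [1, 3, 6] / [2, 5] / [4]
  Insert 6 (step 7): P = [1, 3, 6] / [2, 5, 8] / [7];  Q = [1, 3, 6] / [2, 5, 7] / [4]
  Insert 4 (step 8): P = [1, 3, 4] / [2, 5, 6] / [7, 8];  Q = [1, 3, 6] / [2, 5, 7] / [4, 8]
Final shape: (3, 3, 2).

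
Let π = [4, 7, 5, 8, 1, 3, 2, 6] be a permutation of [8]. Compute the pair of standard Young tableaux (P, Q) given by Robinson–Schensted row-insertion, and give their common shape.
P = [1, 2, 6] / [3, 5, 8] / [4] / [7];  Q = [1, 2, 4] / [3, 6, 8] / [5] / [7];  common shape = (3, 3, 1, 1)

Row-insert the values π_1, π_2, … into P one at a time, bumping the leftmost entry strictly greater than the inserted value down to the next row. The recording tableau Q records, in position (i, j), the step at which that cell was added to P.
  Insert 4 (step 1): P = [4];  Q = [1]
  Insert 7 (step 2): P = [4, 7];  Q = [1, 2]
  Insert 5 (step 3): P = [4, 5] / [7];  Q = [1, 2] / [3]
  Insert 8 (step 4): P = [4, 5, 8] / [7];  Q = [1, 2, 4] / [3]
  Insert 1 (step 5): P = [1, 5, 8] / [4] / [7];  Q = [1, 2, 4] / [3] / [5]
  Insert 3 (step 6): P = [1, 3, 8] / [4, 5] / [7];  Q = [1, 2, 4] / [3, 6] / [5]
  Insert 2 (step 7): P = [1, 2, 8] / [3, 5] / [4] / [7];  Q = [1, 2, 4] / [3, 6] / [5] / [7]
  Insert 6 (step 8): P = [1, 2, 6] / [3, 5, 8] / [4] / [7];  Q = [1, 2, 4] / [3, 6, 8] / [5] / [7]
Final shape: (3, 3, 1, 1).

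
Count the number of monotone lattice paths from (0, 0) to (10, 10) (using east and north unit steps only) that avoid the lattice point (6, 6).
Number of paths = 120076

Total paths from (0, 0) to (10, 10): C(20, 10) = 184756. Paths through (6, 6): (paths (0, 0) → (6, 6)) × (paths (6, 6) → (10, 10)) = C(12, 6) · C(8, 4) = 924 · 70 = 64680. Avoidance count = 184756 − 64680 = 120076.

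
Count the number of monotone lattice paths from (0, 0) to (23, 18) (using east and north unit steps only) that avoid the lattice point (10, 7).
Number of paths = 153567632088

Total paths from (0, 0) to (23, 18): C(41, 23) = 202112640600. Paths through (10, 7): (paths (0, 0) → (10, 7)) × (paths (10, 7) → (23, 18)) = C(17, 10) · C(24, 13) = 19448 · 2496144 = 48545008512. Avoidance count = 202112640600 − 48545008512 = 153567632088.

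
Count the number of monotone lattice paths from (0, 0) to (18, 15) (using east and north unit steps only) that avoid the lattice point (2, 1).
Number of paths = 600890295

Total paths from (0, 0) to (18, 15): C(33, 18) = 1037158320. Paths through (2, 1): (paths (0, 0) → (2, 1)) × (paths (2, 1) → (18, 15)) = C(3, 2) · C(30, 16) = 3 · 145422675 = 436268025. Avoidance count = 1037158320 − 436268025 = 600890295.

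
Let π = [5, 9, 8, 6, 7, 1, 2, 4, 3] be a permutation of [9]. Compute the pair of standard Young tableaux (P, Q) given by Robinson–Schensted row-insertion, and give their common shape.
P = [1, 2, 3] / [4, 6, 7] / [5] / [8] / [9];  Q = [1, 2, 5] / [3, 7, 8] / [4] / [6] / [9];  common shape = (3, 3, 1, 1, 1)

Row-insert the values π_1, π_2, … into P one at a time, bumping the leftmost entry strictly greater than the inserted value down to the next row. The recording tableau Q records, in position (i, j), the step at which that cell was added to P.
  Insert 5 (step 1): P = [5];  Q = [1]
  Insert 9 (step 2): P = [5, 9];  Q = [1, 2]
  Insert 8 (step 3): P = [5, 8] / [9];  Q = [1, 2] / [3]
  Insert 6 (step 4): P = [5, 6] / [8] / [9];  Q = [1, 2] / [3] / [4]
  Insert 7 (step 5): P = [5, 6, 7] / [8] / [9];  Q = [1, 2, 5] / [3] / [4]
  Insert 1 (step 6): P = [1, 6, 7] / [5] / [8] / [9];  Q = [1, 2, 5] / [3] / [4] / [6]
  Insert 2 (step 7): P = [1, 2, 7] / [5, 6] / [8] / [9];  Q = [1, 2, 5] / [3, 7] / [4] / [6]
  Insert 4 (step 8): P = [1, 2, 4] / [5, 6, 7] / [8] / [9];  Q = [1, 2, 5] / [3, 7, 8] / [4] / [6]
  Insert 3 (step 9): P = [1, 2, 3] / [4, 6, 7] / [5] / [8] / [9];  Q = [1, 2, 5] / [3, 7, 8] / [4] / [6] / [9]
Final shape: (3, 3, 1, 1, 1).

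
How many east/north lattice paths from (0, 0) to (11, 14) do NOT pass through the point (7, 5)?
Number of paths = 3891120

Total paths from (0, 0) to (11, 14): C(25, 11) = 4457400. Paths through (7, 5): (paths (0, 0) → (7, 5)) × (paths (7, 5) → (11, 14)) = C(12, 7) · C(13, 4) = 792 · 715 = 566280. Avoidance count = 4457400 − 566280 = 3891120.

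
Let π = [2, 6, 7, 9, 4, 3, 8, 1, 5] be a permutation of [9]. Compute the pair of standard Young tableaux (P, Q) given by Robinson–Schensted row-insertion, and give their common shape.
P = [1, 3, 5, 8] / [2, 7] / [4, 9] / [6];  Q = [1, 2, 3, 4] / [5, 7] / [6, 9] / [8];  common shape = (4, 2, 2, 1)

Row-insert the values π_1, π_2, … into P one at a time, bumping the leftmost entry strictly greater than the inserted value down to the next row. The recording tableau Q records, in position (i, j), the step at which that cell was added to P.
  Insert 2 (step 1): P = [2];  Q = [1]
  Insert 6 (step 2): P = [2, 6];  Q = [1, 2]
  Insert 7 (step 3): P = [2, 6, 7];  Q = [1, 2, 3]
  Insert 9 (step 4): P = [2, 6, 7, 9];  Q = [1, 2, 3, 4]
  Insert 4 (step 5): P = [2, 4, 7, 9] / [6];  Q = [1, 2, 3, 4] / [5]
  Insert 3 (step 6): P = [2, 3, 7, 9] / [4] / [6];  Q = [1, 2, 3, 4] / [5] / [6]
  Insert 8 (step 7): P = [2, 3, 7, 8] / [4, 9] / [6];  Q = [1, 2, 3, 4] / [5, 7] / [6]
  Insert 1 (step 8): P = [1, 3, 7, 8] / [2, 9] / [4] / [6];  Q = [1, 2, 3, 4] / [5, 7] / [6] / [8]
  Insert 5 (step 9): P = [1, 3, 5, 8] / [2, 7] / [4, 9] / [6];  Q = [1, 2, 3, 4] / [5, 7] / [6, 9] / [8]
Final shape: (4, 2, 2, 1).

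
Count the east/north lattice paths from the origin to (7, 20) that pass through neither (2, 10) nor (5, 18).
Number of paths = 553278

Inclusion–exclusion. Total paths: C(27, 7) = 888030. Through P₁: C(12, 2)·C(15, 5) = 198198. Through P₂: C(23, 5)·C(4, 2) = 201894. Since P₁ is strictly southwest of P₂, a monotone path through both must visit P₁ then P₂; paths through both = C(12, 2)·C(11, 3)·C(4, 2) = 65340. Avoid both = 888030 − 198198 − 201894 + 65340 = 553278.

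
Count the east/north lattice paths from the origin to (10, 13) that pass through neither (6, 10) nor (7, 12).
Number of paths = 758330

Inclusion–exclusion. Total paths: C(23, 10) = 1144066. Through P₁: C(16, 6)·C(7, 4) = 280280. Through P₂: C(19, 7)·C(4, 3) = 201552. Since P₁ is strictly southwest of P₂, a monotone path through both must visit P₁ then P₂; paths through both = C(16, 6)·C(3, 1)·C(4, 3) = 96096. Avoid both = 1144066 − 280280 − 201552 + 96096 = 758330.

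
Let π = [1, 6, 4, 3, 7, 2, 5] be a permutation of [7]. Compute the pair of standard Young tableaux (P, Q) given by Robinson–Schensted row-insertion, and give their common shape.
P = [1, 2, 5] / [3, 7] / [4] / [6];  Q = [1, 2, 5] / [3, 7] / [4] / [6];  common shape = (3, 2, 1, 1)

Row-insert the values π_1, π_2, … into P one at a time, bumping the leftmost entry strictly greater than the inserted value down to the next row. The recording tableau Q records, in position (i, j), the step at which that cell was added to P.
  Insert 1 (step 1): P = [1];  Q = [1]
  Insert 6 (step 2): P = [1, 6];  Q = [1, 2]
  Insert 4 (step 3): P = [1, 4] / [6];  Q = [1, 2] / [3]
  Insert 3 (step 4): P = [1, 3] / [4] / [6];  Q = [1, 2] / [3] / [4]
  Insert 7 (step 5): P = [1, 3, 7] / [4] / [6];  Q = [1, 2, 5] / [3] / [4]
  Insert 2 (step 6): P = [1, 2, 7] / [3] / [4] / [6];  Q = [1, 2, 5] / [3] / [4] / [6]
  Insert 5 (step 7): P = [1, 2, 5] / [3, 7] / [4] / [6];  Q = [1, 2, 5] / [3, 7] / [4] / [6]
Final shape: (3, 2, 1, 1).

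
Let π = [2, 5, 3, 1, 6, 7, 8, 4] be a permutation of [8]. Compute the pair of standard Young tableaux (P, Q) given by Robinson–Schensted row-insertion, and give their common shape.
P = [1, 3, 4, 7, 8] / [2, 6] / [5];  Q = [1, 2, 5, 6, 7] / [3, 8] / [4];  common shape = (5, 2, 1)

Row-insert the values π_1, π_2, … into P one at a time, bumping the leftmost entry strictly greater than the inserted value down to the next row. The recording tableau Q records, in position (i, j), the step at which that cell was added to P.
  Insert 2 (step 1): P = [2];  Q = [1]
  Insert 5 (step 2): P = [2, 5];  Q = [1, 2]
  Insert 3 (step 3): P = [2, 3] / [5];  Q = [1, 2] / [3]
  Insert 1 (step 4): P = [1, 3] / [2] / [5];  Q = [1, 2] / [3] / [4]
  Insert 6 (step 5): P = [1, 3, 6] / [2] / [5];  Q = [1, 2, 5] / [3] / [4]
  Insert 7 (step 6): P = [1, 3, 6, 7] / [2] / [5];  Q = [1, 2, 5, 6] / [3] / [4]
  Insert 8 (step 7): P = [1, 3, 6, 7, 8] / [2] / [5];  Q = [1, 2, 5, 6, 7] / [3] / [4]
  Insert 4 (step 8): P = [1, 3, 4, 7, 8] / [2, 6] / [5];  Q = [1, 2, 5, 6, 7] / [3, 8] / [4]
Final shape: (5, 2, 1).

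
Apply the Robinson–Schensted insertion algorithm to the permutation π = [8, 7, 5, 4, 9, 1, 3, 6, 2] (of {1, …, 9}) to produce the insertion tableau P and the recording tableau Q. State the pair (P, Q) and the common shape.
P = [1, 2, 6] / [3, 9] / [4] / [5] / [7] / [8];  Q = [1, 5, 8] / [2, 7] / [3] / [4] / [6] / [9];  common shape = (3, 2, 1, 1, 1, 1)

Row-insert the values π_1, π_2, … into P one at a time, bumping the leftmost entry strictly greater than the inserted value down to the next row. The recording tableau Q records, in position (i, j), the step at which that cell was added to P.
  Insert 8 (step 1): P = [8];  Q = [1]
  Insert 7 (step 2): P = [7] / [8];  Q = [1] / [2]
  Insert 5 (step 3): P = [5] / [7] / [8];  Q = [1] / [2] / [3]
  Insert 4 (step 4): P = [4] / [5] / [7] / [8];  Q = [1] / [2] / [3] / [4]
  Insert 9 (step 5): P = [4, 9] / [5] / [7] / [8];  Q = [1, 5] / [2] / [3] / [4]
  Insert 1 (step 6): P = [1, 9] / [4] / [5] / [7] / [8];  Q = [1, 5] / [2] / [3] / [4] / [6]
  Insert 3 (step 7): P = [1, 3] / [4, 9] / [5] / [7] / [8];  Q = [1, 5] / [2, 7] / [3] / [4] / [6]
  Insert 6 (step 8): P = [1, 3, 6] / [4, 9] / [5] / [7] / [8];  Q = [1, 5, 8] / [2, 7] / [3] / [4] / [6]
  Insert 2 (step 9): P = [1, 2, 6] / [3, 9] / [4] / [5] / [7] / [8];  Q = [1, 5, 8] / [2, 7] / [3] / [4] / [6] / [9]
Final shape: (3, 2, 1, 1, 1, 1).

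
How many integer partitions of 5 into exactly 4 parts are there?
p(5, 4 parts) = 1

Partitions of n into exactly k parts ↔ partitions of n − k into at most k parts (subtract 1 from each part). For n = 5, k = 4, the partitions are: 2+1+1+1. Count = 1.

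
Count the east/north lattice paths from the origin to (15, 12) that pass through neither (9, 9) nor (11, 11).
Number of paths = 11231220

Inclusion–exclusion. Total paths: C(27, 15) = 17383860. Through P₁: C(18, 9)·C(9, 6) = 4084080. Through P₂: C(22, 11)·C(5, 4) = 3527160. Since P₁ is strictly southwest of P₂, a monotone path through both must visit P₁ then P₂; paths through both = C(18, 9)·C(4, 2)·C(5, 4) = 1458600. Avoid both = 17383860 − 4084080 − 3527160 + 1458600 = 11231220.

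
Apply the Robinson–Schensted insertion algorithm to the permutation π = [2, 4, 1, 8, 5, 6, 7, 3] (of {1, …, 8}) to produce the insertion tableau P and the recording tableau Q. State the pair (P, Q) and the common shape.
P = [1, 3, 5, 6, 7] / [2, 4] / [8];  Q = [1, 2, 4, 6, 7] / [3, 5] / [8];  common shape = (5, 2, 1)

Row-insert the values π_1, π_2, … into P one at a time, bumping the leftmost entry strictly greater than the inserted value down to the next row. The recording tableau Q records, in position (i, j), the step at which that cell was added to P.
  Insert 2 (step 1): P = [2];  Q = [1]
  Insert 4 (step 2): P = [2, 4];  Q = [1, 2]
  Insert 1 (step 3): P = [1, 4] / [2];  Q = [1, 2] / [3]
  Insert 8 (step 4): P = [1, 4, 8] / [2];  Q = [1, 2, 4] / [3]
  Insert 5 (step 5): P = [1, 4, 5] / [2, 8];  Q = [1, 2, 4] / [3, 5]
  Insert 6 (step 6): P = [1, 4, 5, 6] / [2, 8];  Q = [1, 2, 4, 6] / [3, 5]
  Insert 7 (step 7): P = [1, 4, 5, 6, 7] / [2, 8];  Q = [1, 2, 4, 6, 7] / [3, 5]
  Insert 3 (step 8): P = [1, 3, 5, 6, 7] / [2, 4] / [8];  Q = [1, 2, 4, 6, 7] / [3, 5] / [8]
Final shape: (5, 2, 1).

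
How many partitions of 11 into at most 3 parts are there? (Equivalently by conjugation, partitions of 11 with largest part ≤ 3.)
p(11, parts ≤ 3) = 16

Partitions of 11 with all parts ≤ 3: 3+3+3+2, 3+3+3+1+1, 3+3+2+2+1, 3+3+2+1+1+1, 3+3+1+1+1+1+1, 3+2+2+2+2, 3+2+2+2+1+1, 3+2+2+1+1+1+1, 3+2+1+1+1+1+1+1, 3+1+1+1+1+1+1+1+1, 2+2+2+2+2+1, 2+2+2+2+1+1+1, 2+2+2+1+1+1+1+1, 2+2+1+1+1+1+1+1+1, 2+1+1+1+1+1+1+1+1+1, 1+1+1+1+1+1+1+1+1+1+1. Count = 16.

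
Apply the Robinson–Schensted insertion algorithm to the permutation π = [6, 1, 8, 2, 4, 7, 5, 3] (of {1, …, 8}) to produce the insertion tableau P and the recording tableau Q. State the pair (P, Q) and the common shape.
P = [1, 2, 3, 5] / [4, 7] / [6] / [8];  Q = [1, 3, 5, 6] / [2, 4] / [7] / [8];  common shape = (4, 2, 1, 1)

Row-insert the values π_1, π_2, … into P one at a time, bumping the leftmost entry strictly greater than the inserted value down to the next row. The recording tableau Q records, in position (i, j), the step at which that cell was added to P.
  Insert 6 (step 1): P = [6];  Q = [1]
  Insert 1 (step 2): P = [1] / [6];  Q = [1] / [2]
  Insert 8 (step 3): P = [1, 8] / [6];  Q = [1, 3] / [2]
  Insert 2 (step 4): P = [1, 2] / [6, 8];  Q = [1, 3] / [2, 4]
  Insert 4 (step 5): P = [1, 2, 4] / [6, 8];  Q = [1, 3, 5] / [2, 4]
  Insert 7 (step 6): P = [1, 2, 4, 7] / [6, 8];  Q = [1, 3, 5, 6] / [2, 4]
  Insert 5 (step 7): P = [1, 2, 4, 5] / [6, 7] / [8];  Q = [1, 3, 5, 6] / [2, 4] / [7]
  Insert 3 (step 8): P = [1, 2, 3, 5] / [4, 7] / [6] / [8];  Q = [1, 3, 5, 6] / [2, 4] / [7] / [8]
Final shape: (4, 2, 1, 1).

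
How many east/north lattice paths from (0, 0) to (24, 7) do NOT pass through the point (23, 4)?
Number of paths = 2559375

Total paths from (0, 0) to (24, 7): C(31, 24) = 2629575. Paths through (23, 4): (paths (0, 0) → (23, 4)) × (paths (23, 4) → (24, 7)) = C(27, 23) · C(4, 1) = 17550 · 4 = 70200. Avoidance count = 2629575 − 70200 = 2559375.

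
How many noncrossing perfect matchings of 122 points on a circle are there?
C_61 = 6182127958584855650487080847216336

These noncrossing handshakes are counted by the Catalan number C_n = (1/(n + 1)) · C(2n, n). For n = 61: C_61 = (1/62) · C(122, 61) = 383291933432261050330199012527412832/62 = 6182127958584855650487080847216336.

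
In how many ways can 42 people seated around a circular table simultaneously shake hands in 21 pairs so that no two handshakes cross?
C_21 = 24466267020

These noncrossing handshakes are counted by the Catalan number C_n = (1/(n + 1)) · C(2n, n). For n = 21: C_21 = (1/22) · C(42, 21) = 538257874440/22 = 24466267020.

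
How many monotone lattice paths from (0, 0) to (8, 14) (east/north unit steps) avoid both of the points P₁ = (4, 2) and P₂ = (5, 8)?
Number of paths = 193182

Inclusion–exclusion. Total paths: C(22, 8) = 319770. Through P₁: C(6, 4)·C(16, 4) = 27300. Through P₂: C(13, 5)·C(9, 3) = 108108. Since P₁ is strictly southwest of P₂, a monotone path through both must visit P₁ then P₂; paths through both = C(6, 4)·C(7, 1)·C(9, 3) = 8820. Avoid both = 319770 − 27300 − 108108 + 8820 = 193182.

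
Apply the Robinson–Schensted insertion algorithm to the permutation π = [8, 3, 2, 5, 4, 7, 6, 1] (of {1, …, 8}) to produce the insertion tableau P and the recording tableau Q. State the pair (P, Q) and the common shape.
P = [1, 4, 6] / [2, 5, 7] / [3] / [8];  Q = [1, 4, 6] / [2, 5, 7] / [3] / [8];  common shape = (3, 3, 1, 1)

Row-insert the values π_1, π_2, … into P one at a time, bumping the leftmost entry strictly greater than the inserted value down to the next row. The recording tableau Q records, in position (i, j), the step at which that cell was added to P.
  Insert 8 (step 1): P = [8];  Q = [1]
  Insert 3 (step 2): P = [3] / [8];  Q = [1] / [2]
  Insert 2 (step 3): P = [2] / [3] / [8];  Q = [1] / [2] / [3]
  Insert 5 (step 4): P = [2, 5] / [3] / [8];  Q = [1, 4] / [2] / [3]
  Insert 4 (step 5): P = [2, 4] / [3, 5] / [8];  Q = [1, 4] / [2, 5] / [3]
  Insert 7 (step 6): P = [2, 4, 7] / [3, 5] / [8];  Q = [1, 4, 6] / [2, 5] / [3]
  Insert 6 (step 7): P = [2, 4, 6] / [3, 5, 7] / [8];  Q = [1, 4, 6] / [2, 5, 7] / [3]
  Insert 1 (step 8): P = [1, 4, 6] / [2, 5, 7] / [3] / [8];  Q = [1, 4, 6] / [2, 5, 7] / [3] / [8]
Final shape: (3, 3, 1, 1).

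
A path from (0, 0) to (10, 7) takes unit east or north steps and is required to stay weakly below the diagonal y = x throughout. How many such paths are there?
Number of paths = 7072

By the reflection principle (André's argument), the number of monotone paths to (10, 7) with n ≤ m that never go above y = x is C(17, 10) − C(17, 11) = 19448 − 12376 = 7072.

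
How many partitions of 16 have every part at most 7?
p(16, parts ≤ 7) = 164

Partitions of 16 with all parts ≤ 7: 7+7+2, 7+7+1+1, 7+6+3, 7+6+2+1, 7+6+1+1+1, 7+5+4, 7+5+3+1, 7+5+2+2, 7+5+2+1+1, 7+5+1+1+1+1, 7+4+4+1, 7+4+3+2, 7+4+3+1+1, 7+4+2+2+1, 7+4+2+1+1+1, 7+4+1+1+1+1+1, 7+3+3+3, 7+3+3+2+1, 7+3+3+1+1+1, 7+3+2+2+2, 7+3+2+2+1+1, 7+3+2+1+1+1+1, 7+3+1+1+1+1+1+1, 7+2+2+2+2+1, 7+2+2+2+1+1+1, 7+2+2+1+1+1+1+1, 7+2+1+1+1+1+1+1+1, 7+1+1+1+1+1+1+1+1+1, 6+6+4, 6+6+3+1, … (164 total). Count = 164.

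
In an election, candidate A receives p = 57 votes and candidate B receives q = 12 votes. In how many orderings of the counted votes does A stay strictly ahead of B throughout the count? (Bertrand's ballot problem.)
Strict-lead orderings = 5748967596840

Total orderings of the 69 votes with 57 for A: C(69, 57) = 8815083648488. By the Bertrand ballot formula (Cycle Lemma / reflection principle), the number of orderings in which A is strictly ahead of B throughout is (p − q)/(p + q) · C(p + q, p) = (57 − 12)/(57 + 12) · 8815083648488 = 5748967596840.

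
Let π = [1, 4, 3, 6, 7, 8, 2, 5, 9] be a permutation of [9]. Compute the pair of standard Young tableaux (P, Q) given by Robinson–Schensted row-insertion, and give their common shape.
P = [1, 2, 5, 7, 8, 9] / [3, 6] / [4];  Q = [1, 2, 4, 5, 6, 9] / [3, 8] / [7];  common shape = (6, 2, 1)

Row-insert the values π_1, π_2, … into P one at a time, bumping the leftmost entry strictly greater than the inserted value down to the next row. The recording tableau Q records, in position (i, j), the step at which that cell was added to P.
  Insert 1 (step 1): P = [1];  Q = [1]
  Insert 4 (step 2): P = [1, 4];  Q = [1, 2]
  Insert 3 (step 3): P = [1, 3] / [4];  Q = [1, 2] / [3]
  Insert 6 (step 4): P = [1, 3, 6] / [4];  Q = [1, 2, 4] / [3]
  Insert 7 (step 5): P = [1, 3, 6, 7] / [4];  Q = [1, 2, 4, 5] / [3]
  Insert 8 (step 6): P = [1, 3, 6, 7, 8] / [4];  Q = [1, 2, 4, 5, 6] / [3]
  Insert 2 (step 7): P = [1, 2, 6, 7, 8] / [3] / [4];  Q = [1, 2, 4, 5, 6] / [3] / [7]
  Insert 5 (step 8): P = [1, 2, 5, 7, 8] / [3, 6] / [4];  Q = [1, 2, 4, 5, 6] / [3, 8] / [7]
  Insert 9 (step 9): P = [1, 2, 5, 7, 8, 9] / [3, 6] / [4];  Q = [1, 2, 4, 5, 6, 9] / [3, 8] / [7]
Final shape: (6, 2, 1).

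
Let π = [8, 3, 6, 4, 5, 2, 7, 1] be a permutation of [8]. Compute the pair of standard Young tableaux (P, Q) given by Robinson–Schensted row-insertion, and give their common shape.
P = [1, 4, 5, 7] / [2] / [3] / [6] / [8];  Q = [1, 3, 5, 7] / [2] / [4] / [6] / [8];  common shape = (4, 1, 1, 1, 1)

Row-insert the values π_1, π_2, … into P one at a time, bumping the leftmost entry strictly greater than the inserted value down to the next row. The recording tableau Q records, in position (i, j), the step at which that cell was added to P.
  Insert 8 (step 1): P = [8];  Q = [1]
  Insert 3 (step 2): P = [3] / [8];  Q = [1] / [2]
  Insert 6 (step 3): P = [3, 6] / [8];  Q = [1, 3] / [2]
  Insert 4 (step 4): P = [3, 4] / [6] / [8];  Q = [1, 3] / [2] / [4]
  Insert 5 (step 5): P = [3, 4, 5] / [6] / [8];  Q = [1, 3, 5] / [2] / [4]
  Insert 2 (step 6): P = [2, 4, 5] / [3] / [6] / [8];  Q = [1, 3, 5] / [2] / [4] / [6]
  Insert 7 (step 7): P = [2, 4, 5, 7] / [3] / [6] / [8];  Q = [1, 3, 5, 7] / [2] / [4] / [6]
  Insert 1 (step 8): P = [1, 4, 5, 7] / [2] / [3] / [6] / [8];  Q = [1, 3, 5, 7] / [2] / [4] / [6] / [8]
Final shape: (4, 1, 1, 1, 1).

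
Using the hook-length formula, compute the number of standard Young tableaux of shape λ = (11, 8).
# SYT of shape (11, 8) = 25194

Hook-length formula: f^λ = n! / Π hook(c), product over all cells c of the Young diagram. For λ = (11, 8), n = 19 boxes. Hook lengths by row (left-to-right, top-to-bottom): [12, 11, 10, 9, 8, 7, 6, 5, 3, 2, 1]; [8, 7, 6, 5, 4, 3, 2, 1]. Product of hooks = 4828336128000. So f^λ = 19! / 4828336128000 = 121645100408832000 / 4828336128000 = 25194.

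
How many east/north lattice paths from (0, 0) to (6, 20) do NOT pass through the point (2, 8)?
Number of paths = 148330

Total paths from (0, 0) to (6, 20): C(26, 6) = 230230. Paths through (2, 8): (paths (0, 0) → (2, 8)) × (paths (2, 8) → (6, 20)) = C(10, 2) · C(16, 4) = 45 · 1820 = 81900. Avoidance count = 230230 − 81900 = 148330.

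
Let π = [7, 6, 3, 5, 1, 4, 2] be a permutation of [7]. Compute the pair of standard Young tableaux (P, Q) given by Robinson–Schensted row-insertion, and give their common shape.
P = [1, 2] / [3, 4] / [5] / [6] / [7];  Q = [1, 4] / [2, 6] / [3] / [5] / [7];  common shape = (2, 2, 1, 1, 1)

Row-insert the values π_1, π_2, … into P one at a time, bumping the leftmost entry strictly greater than the inserted value down to the next row. The recording tableau Q records, in position (i, j), the step at which that cell was added to P.
  Insert 7 (step 1): P = [7];  Q = [1]
  Insert 6 (step 2): P = [6] / [7];  Q = [1] / [2]
  Insert 3 (step 3): P = [3] / [6] / [7];  Q = [1] / [2] / [3]
  Insert 5 (step 4): P = [3, 5] / [6] / [7];  Q = [1, 4] / [2] / [3]
  Insert 1 (step 5): P = [1, 5] / [3] / [6] / [7];  Q = [1, 4] / [2] / [3] / [5]
  Insert 4 (step 6): P = [1, 4] / [3, 5] / [6] / [7];  Q = [1, 4] / [2, 6] / [3] / [5]
  Insert 2 (step 7): P = [1, 2] / [3, 4] / [5] / [6] / [7];  Q = [1, 4] / [2, 6] / [3] / [5] / [7]
Final shape: (2, 2, 1, 1, 1).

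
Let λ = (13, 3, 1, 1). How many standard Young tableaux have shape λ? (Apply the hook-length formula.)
# SYT of shape (13, 3, 1, 1) = 35343

Hook-length formula: f^λ = n! / Π hook(c), product over all cells c of the Young diagram. For λ = (13, 3, 1, 1), n = 18 boxes. Hook lengths by row (left-to-right, top-to-bottom): [16, 13, 12, 10, 9, 8, 7, 6, 5, 4, 3, 2, 1]; [5, 2, 1]; [2]; [1]. Product of hooks = 181149696000. So f^λ = 18! / 181149696000 = 6402373705728000 / 181149696000 = 35343.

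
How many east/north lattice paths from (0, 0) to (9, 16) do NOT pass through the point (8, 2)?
Number of paths = 2042300

Total paths from (0, 0) to (9, 16): C(25, 9) = 2042975. Paths through (8, 2): (paths (0, 0) → (8, 2)) × (paths (8, 2) → (9, 16)) = C(10, 8) · C(15, 1) = 45 · 15 = 675. Avoidance count = 2042975 − 675 = 2042300.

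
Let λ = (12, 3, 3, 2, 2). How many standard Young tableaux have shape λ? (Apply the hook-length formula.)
# SYT of shape (12, 3, 3, 2, 2) = 74687613

Hook-length formula: f^λ = n! / Π hook(c), product over all cells c of the Young diagram. For λ = (12, 3, 3, 2, 2), n = 22 boxes. Hook lengths by row (left-to-right, top-to-bottom): [16, 15, 12, 9, 8, 7, 6, 5, 4, 3, 2, 1]; [6, 5, 2]; [5, 4, 1]; [3, 2]; [2, 1]. Product of hooks = 15049359360000. So f^λ = 22! / 15049359360000 = 1124000727777607680000 / 15049359360000 = 74687613.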